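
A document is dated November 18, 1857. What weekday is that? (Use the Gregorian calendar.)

Doomsday rule: the anchor day for the 1800s is Friday. For year 57: 57÷12 = 4 r 9, and 9÷4 = 2, so 4+9+2 = 15.
Friday + 15 ≡ Saturday — that's 1857's doomsday.
In November the doomsday date is Nov 7.
Nov 18 is 11 days after Nov 7; 11 mod 7 = 4, so Saturday + 4 = Wednesday.

Wednesday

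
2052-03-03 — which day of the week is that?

January 1, 2052 is a Monday.
Jan 1, 2052 → Feb 1, 2052: 31 days (January has 31).
Feb 1, 2052 → Mar 1, 2052: 29 days (February has 29).
Mar 1, 2052 → Mar 3, 2052: 2 days.
Total: 62 days.
62 mod 7 = 6, so Monday + 6 = Sunday.

Sunday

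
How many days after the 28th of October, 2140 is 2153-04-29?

4566

Oct 28, 2140 → Oct 28, 2141: 365 days.
Oct 28, 2141 → Oct 28, 2142: 365 days.
Oct 28, 2142 → Oct 28, 2143: 365 days.
Oct 28, 2143 → Oct 28, 2144: 366 days (Feb 29, 2144 is in that span).
Oct 28, 2144 → Oct 28, 2145: 365 days.
Oct 28, 2145 → Oct 28, 2146: 365 days.
Oct 28, 2146 → Oct 28, 2147: 365 days.
Oct 28, 2147 → Oct 28, 2148: 366 days (Feb 29, 2148 is in that span).
Oct 28, 2148 → Oct 28, 2149: 365 days.
Oct 28, 2149 → Oct 28, 2150: 365 days.
Oct 28, 2150 → Oct 28, 2151: 365 days.
Oct 28, 2151 → Oct 28, 2152: 366 days (Feb 29, 2152 is in that span).
Oct 28, 2152 → Nov 28, 2152: 31 days (October has 31).
Nov 28, 2152 → Dec 28, 2152: 30 days (November has 30).
Dec 28, 2152 → Jan 28, 2153: 31 days (December has 31).
Jan 28, 2153 → Feb 28, 2153: 31 days (January has 31).
Feb 28, 2153 → Mar 28, 2153: 28 days (February has 28).
Mar 28, 2153 → Apr 28, 2153: 31 days (March has 31).
Apr 28, 2153 → Apr 29, 2153: 1 days.
Total: 4566 days.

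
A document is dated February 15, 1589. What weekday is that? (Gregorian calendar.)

Wednesday

Doomsday rule: the anchor day for the 1500s is Wednesday. For year 89: 89÷12 = 7 r 5, and 5÷4 = 1, so 7+5+1 = 13.
Wednesday + 13 ≡ Tuesday — that's 1589's doomsday.
In February the doomsday date is Feb 28 (1589 is not a leap year).
Feb 15 is 13 days before Feb 28; 13 mod 7 = 6, so Tuesday − 6 = Wednesday.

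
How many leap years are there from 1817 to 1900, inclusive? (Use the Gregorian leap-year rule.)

20

Multiples of 4 in [1817,1900]: 21.
Of those, multiples of 100: 1 (not leap unless ÷400).
Multiples of 400: 0.
Leap years = 21 − 1 + 0 = 20.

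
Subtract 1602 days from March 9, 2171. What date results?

October 19, 2166

−365 (one year) → Mar 9, 2170 (1237 left).
−365 (one year) → Mar 9, 2169 (872 left).
−365 (one year) → Mar 9, 2168 (507 left).
−366 (one year; includes Feb 29, 2168) → Mar 9, 2167 (141 left).
−9 → Feb 28, 2167 (end of Feb, 28 days; 132 left).
−28 → Jan 31, 2167 (end of Jan, 31 days; 104 left).
−31 → Dec 31, 2166 (end of Dec, 31 days; 73 left).
−31 → Nov 30, 2166 (end of Nov, 30 days; 42 left).
−30 → Oct 31, 2166 (end of Oct, 31 days; 12 left).
−12 → Oct 19, 2166.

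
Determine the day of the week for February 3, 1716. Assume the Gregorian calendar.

Monday

Doomsday rule: the anchor day for the 1700s is Sunday. For year 16: 16÷12 = 1 r 4, and 4÷4 = 1, so 1+4+1 = 6.
Sunday + 6 ≡ Saturday — that's 1716's doomsday.
In February the doomsday date is Feb 29 (1716 is a leap year (divisible by 4)).
Feb 3 is 26 days before Feb 29; 26 mod 7 = 5, so Saturday − 5 = Monday.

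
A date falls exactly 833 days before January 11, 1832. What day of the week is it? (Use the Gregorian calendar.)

First find the weekday of Jan 11, 1832. Doomsday rule: the anchor day for the 1800s is Friday. For year 32: 32÷12 = 2 r 8, and 8÷4 = 2, so 2+8+2 = 12.
Friday + 12 ≡ Wednesday — that's 1832's doomsday.
In January the doomsday date is Jan 4 (1832 is a leap year (divisible by 4)).
Jan 11 is 7 days after Jan 4; 7 mod 7 = 0, so Wednesday + 0 = Wednesday.
833 mod 7 = 0, so 833 days before a Wednesday is Wednesday − 0 = Wednesday.

Wednesday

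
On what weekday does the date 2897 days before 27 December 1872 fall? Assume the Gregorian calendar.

Saturday

First find the weekday of Dec 27, 1872. Doomsday rule: the anchor day for the 1800s is Friday. For year 72: 72÷12 = 6 r 0, and 0÷4 = 0, so 6+0+0 = 6.
Friday + 6 ≡ Thursday — that's 1872's doomsday.
In December the doomsday date is Dec 12.
Dec 27 is 15 days after Dec 12; 15 mod 7 = 1, so Thursday + 1 = Friday.
2897 mod 7 = 6, so 2897 days before a Friday is Friday − 6 = Saturday.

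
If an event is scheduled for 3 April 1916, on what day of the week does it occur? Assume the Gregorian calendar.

Monday

January 1, 1916 is a Saturday.
Jan 1, 1916 → Feb 1, 1916: 31 days (January has 31).
Feb 1, 1916 → Mar 1, 1916: 29 days (February has 29).
Mar 1, 1916 → Apr 1, 1916: 31 days (March has 31).
Apr 1, 1916 → Apr 3, 1916: 2 days.
Total: 93 days.
93 mod 7 = 2, so Saturday + 2 = Monday.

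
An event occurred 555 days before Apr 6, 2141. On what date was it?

−365 (one year) → Apr 6, 2140 (190 left).
−6 → Mar 31, 2140 (end of Mar, 31 days; 184 left).
−31 → Feb 29, 2140 (end of Feb, 29 days; 153 left).
−29 → Jan 31, 2140 (end of Jan, 31 days; 124 left).
−31 → Dec 31, 2139 (end of Dec, 31 days; 93 left).
−31 → Nov 30, 2139 (end of Nov, 30 days; 62 left).
−30 → Oct 31, 2139 (end of Oct, 31 days; 32 left).
−31 → Sep 30, 2139 (end of Sep, 30 days; 1 left).
−1 → Sep 29, 2139.

September 29, 2139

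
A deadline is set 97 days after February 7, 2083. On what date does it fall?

Feb has 28 days: +22 → Mar 1, 2083 (75 left).
Mar has 31 days: +31 → Apr 1, 2083 (44 left).
Apr has 30 days: +30 → May 1, 2083 (14 left).
+14 → May 15, 2083.

May 15, 2083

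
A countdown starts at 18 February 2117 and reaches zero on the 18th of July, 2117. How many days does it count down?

Feb 18, 2117 → Mar 18, 2117: 28 days (February has 28).
Mar 18, 2117 → Apr 18, 2117: 31 days (March has 31).
Apr 18, 2117 → May 18, 2117: 30 days (April has 30).
May 18, 2117 → Jun 18, 2117: 31 days (May has 31).
Jun 18, 2117 → Jul 18, 2117: 30 days.
Total: 150 days.

150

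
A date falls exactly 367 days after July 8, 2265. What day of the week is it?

Jul 8, 2265 is a Saturday.
367 mod 7 = 3, so 367 days after a Saturday is Saturday + 3 = Tuesday.

Tuesday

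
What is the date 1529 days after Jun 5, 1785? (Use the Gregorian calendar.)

August 12, 1789

+365 (one year) → Jun 5, 1786 (1164 left).
+365 (one year) → Jun 5, 1787 (799 left).
+366 (one year; includes Feb 29, 1788) → Jun 5, 1788 (433 left).
+365 (one year) → Jun 5, 1789 (68 left).
Jun has 30 days: +26 → Jul 1, 1789 (42 left).
Jul has 31 days: +31 → Aug 1, 1789 (11 left).
+11 → Aug 12, 1789.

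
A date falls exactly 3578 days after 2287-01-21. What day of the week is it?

Saturday

Jan 21, 2287 is a Friday.
3578 mod 7 = 1, so 3578 days after a Friday is Friday + 1 = Saturday.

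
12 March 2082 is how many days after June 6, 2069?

4662

Jun 6, 2069 → Jun 6, 2070: 365 days.
Jun 6, 2070 → Jun 6, 2071: 365 days.
Jun 6, 2071 → Jun 6, 2072: 366 days (Feb 29, 2072 is in that span).
Jun 6, 2072 → Jun 6, 2073: 365 days.
Jun 6, 2073 → Jun 6, 2074: 365 days.
Jun 6, 2074 → Jun 6, 2075: 365 days.
Jun 6, 2075 → Jun 6, 2076: 366 days (Feb 29, 2076 is in that span).
Jun 6, 2076 → Jun 6, 2077: 365 days.
Jun 6, 2077 → Jun 6, 2078: 365 days.
Jun 6, 2078 → Jun 6, 2079: 365 days.
Jun 6, 2079 → Jun 6, 2080: 366 days (Feb 29, 2080 is in that span).
Jun 6, 2080 → Jun 6, 2081: 365 days.
Jun 6, 2081 → Jul 6, 2081: 30 days (June has 30).
Jul 6, 2081 → Aug 6, 2081: 31 days (July has 31).
Aug 6, 2081 → Sep 6, 2081: 31 days (August has 31).
Sep 6, 2081 → Oct 6, 2081: 30 days (September has 30).
Oct 6, 2081 → Nov 6, 2081: 31 days (October has 31).
Nov 6, 2081 → Dec 6, 2081: 30 days (November has 30).
Dec 6, 2081 → Jan 6, 2082: 31 days (December has 31).
Jan 6, 2082 → Feb 6, 2082: 31 days (January has 31).
Feb 6, 2082 → Mar 6, 2082: 28 days (February has 28).
Mar 6, 2082 → Mar 12, 2082: 6 days.
Total: 4662 days.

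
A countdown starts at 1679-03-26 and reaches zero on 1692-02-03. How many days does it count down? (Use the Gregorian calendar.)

Mar 26, 1679 → Mar 26, 1680: 366 days (Feb 29, 1680 is in that span).
Mar 26, 1680 → Mar 26, 1681: 365 days.
Mar 26, 1681 → Mar 26, 1682: 365 days.
Mar 26, 1682 → Mar 26, 1683: 365 days.
Mar 26, 1683 → Mar 26, 1684: 366 days (Feb 29, 1684 is in that span).
Mar 26, 1684 → Mar 26, 1685: 365 days.
Mar 26, 1685 → Mar 26, 1686: 365 days.
Mar 26, 1686 → Mar 26, 1687: 365 days.
Mar 26, 1687 → Mar 26, 1688: 366 days (Feb 29, 1688 is in that span).
Mar 26, 1688 → Mar 26, 1689: 365 days.
Mar 26, 1689 → Mar 26, 1690: 365 days.
Mar 26, 1690 → Mar 26, 1691: 365 days.
Mar 26, 1691 → Apr 26, 1691: 31 days (March has 31).
Apr 26, 1691 → May 26, 1691: 30 days (April has 30).
May 26, 1691 → Jun 26, 1691: 31 days (May has 31).
Jun 26, 1691 → Jul 26, 1691: 30 days (June has 30).
Jul 26, 1691 → Aug 26, 1691: 31 days (July has 31).
Aug 26, 1691 → Sep 26, 1691: 31 days (August has 31).
Sep 26, 1691 → Oct 26, 1691: 30 days (September has 30).
Oct 26, 1691 → Nov 26, 1691: 31 days (October has 31).
Nov 26, 1691 → Dec 26, 1691: 30 days (November has 30).
Dec 26, 1691 → Jan 26, 1692: 31 days (December has 31).
Jan 26, 1692 → Feb 3, 1692: 8 days.
Total: 4697 days.

4697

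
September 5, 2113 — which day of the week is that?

Tuesday

January 1, 2113 is a Sunday.
Jan 1, 2113 → Feb 1, 2113: 31 days (January has 31).
Feb 1, 2113 → Mar 1, 2113: 28 days (February has 28).
Mar 1, 2113 → Apr 1, 2113: 31 days (March has 31).
Apr 1, 2113 → May 1, 2113: 30 days (April has 30).
May 1, 2113 → Jun 1, 2113: 31 days (May has 31).
Jun 1, 2113 → Jul 1, 2113: 30 days (June has 30).
Jul 1, 2113 → Aug 1, 2113: 31 days (July has 31).
Aug 1, 2113 → Sep 1, 2113: 31 days (August has 31).
Sep 1, 2113 → Sep 5, 2113: 4 days.
Total: 247 days.
247 mod 7 = 2, so Sunday + 2 = Tuesday.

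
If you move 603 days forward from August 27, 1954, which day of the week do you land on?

Saturday

First find the weekday of Aug 27, 1954. Doomsday rule: the anchor day for the 1900s is Wednesday. For year 54: 54÷12 = 4 r 6, and 6÷4 = 1, so 4+6+1 = 11.
Wednesday + 11 ≡ Sunday — that's 1954's doomsday.
In August the doomsday date is Aug 8.
Aug 27 is 19 days after Aug 8; 19 mod 7 = 5, so Sunday + 5 = Friday.
603 mod 7 = 1, so 603 days after a Friday is Friday + 1 = Saturday.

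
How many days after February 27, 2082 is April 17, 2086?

Feb 27, 2082 → Feb 27, 2083: 365 days.
Feb 27, 2083 → Feb 27, 2084: 365 days.
Feb 27, 2084 → Feb 27, 2085: 366 days (Feb 29, 2084 is in that span).
Feb 27, 2085 → Feb 27, 2086: 365 days.
Feb 27, 2086 → Mar 27, 2086: 28 days (February has 28).
Mar 27, 2086 → Apr 17, 2086: 21 days.
Total: 1510 days.

1510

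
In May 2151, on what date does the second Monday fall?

May 1, 2151 is a Saturday.
The first Monday is therefore May 3 (2 days later).
The second Monday is 3 + 1×7 = May 10.

May 10, 2151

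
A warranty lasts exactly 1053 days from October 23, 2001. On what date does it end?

+365 (one year) → Oct 23, 2002 (688 left).
+365 (one year) → Oct 23, 2003 (323 left).
Oct has 31 days: +9 → Nov 1, 2003 (314 left).
Nov has 30 days: +30 → Dec 1, 2003 (284 left).
Dec has 31 days: +31 → Jan 1, 2004 (253 left).
Jan has 31 days: +31 → Feb 1, 2004 (222 left).
Feb has 29 days: +29 → Mar 1, 2004 (193 left).
Mar has 31 days: +31 → Apr 1, 2004 (162 left).
Apr has 30 days: +30 → May 1, 2004 (132 left).
May has 31 days: +31 → Jun 1, 2004 (101 left).
Jun has 30 days: +30 → Jul 1, 2004 (71 left).
Jul has 31 days: +31 → Aug 1, 2004 (40 left).
Aug has 31 days: +31 → Sep 1, 2004 (9 left).
+9 → Sep 10, 2004.

September 10, 2004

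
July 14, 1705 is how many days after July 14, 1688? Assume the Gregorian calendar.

6208

Jul 14, 1688 → Jul 14, 1689: 365 days.
Jul 14, 1689 → Jul 14, 1690: 365 days.
Jul 14, 1690 → Jul 14, 1691: 365 days.
Jul 14, 1691 → Jul 14, 1692: 366 days (Feb 29, 1692 is in that span).
Jul 14, 1692 → Jul 14, 1693: 365 days.
Jul 14, 1693 → Jul 14, 1694: 365 days.
Jul 14, 1694 → Jul 14, 1695: 365 days.
Jul 14, 1695 → Jul 14, 1696: 366 days (Feb 29, 1696 is in that span).
Jul 14, 1696 → Jul 14, 1697: 365 days.
Jul 14, 1697 → Jul 14, 1698: 365 days.
Jul 14, 1698 → Jul 14, 1699: 365 days.
Jul 14, 1699 → Jul 14, 1700: 365 days.
Jul 14, 1700 → Jul 14, 1701: 365 days.
Jul 14, 1701 → Jul 14, 1702: 365 days.
Jul 14, 1702 → Jul 14, 1703: 365 days.
Jul 14, 1703 → Jul 14, 1704: 366 days (Feb 29, 1704 is in that span).
Jul 14, 1704 → Aug 14, 1704: 31 days (July has 31).
Aug 14, 1704 → Sep 14, 1704: 31 days (August has 31).
Sep 14, 1704 → Oct 14, 1704: 30 days (September has 30).
Oct 14, 1704 → Nov 14, 1704: 31 days (October has 31).
Nov 14, 1704 → Dec 14, 1704: 30 days (November has 30).
Dec 14, 1704 → Jan 14, 1705: 31 days (December has 31).
Jan 14, 1705 → Feb 14, 1705: 31 days (January has 31).
Feb 14, 1705 → Mar 14, 1705: 28 days (February has 28).
Mar 14, 1705 → Apr 14, 1705: 31 days (March has 31).
Apr 14, 1705 → May 14, 1705: 30 days (April has 30).
May 14, 1705 → Jun 14, 1705: 31 days (May has 31).
Jun 14, 1705 → Jul 14, 1705: 30 days.
Total: 6208 days.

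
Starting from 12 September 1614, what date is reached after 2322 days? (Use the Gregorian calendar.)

January 20, 1621

+365 (one year) → Sep 12, 1615 (1957 left).
+366 (one year; includes Feb 29, 1616) → Sep 12, 1616 (1591 left).
+365 (one year) → Sep 12, 1617 (1226 left).
+365 (one year) → Sep 12, 1618 (861 left).
+365 (one year) → Sep 12, 1619 (496 left).
+366 (one year; includes Feb 29, 1620) → Sep 12, 1620 (130 left).
Sep has 30 days: +19 → Oct 1, 1620 (111 left).
Oct has 31 days: +31 → Nov 1, 1620 (80 left).
Nov has 30 days: +30 → Dec 1, 1620 (50 left).
Dec has 31 days: +31 → Jan 1, 1621 (19 left).
+19 → Jan 20, 1621.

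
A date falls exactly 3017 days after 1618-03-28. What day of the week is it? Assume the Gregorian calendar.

First find the weekday of Mar 28, 1618. Doomsday rule: the anchor day for the 1600s is Tuesday. For year 18: 18÷12 = 1 r 6, and 6÷4 = 1, so 1+6+1 = 8.
Tuesday + 8 ≡ Wednesday — that's 1618's doomsday.
In March the doomsday date is Mar 14.
Mar 28 is 14 days after Mar 14; 14 mod 7 = 0, so Wednesday + 0 = Wednesday.
3017 mod 7 = 0, so 3017 days after a Wednesday is Wednesday + 0 = Wednesday.

Wednesday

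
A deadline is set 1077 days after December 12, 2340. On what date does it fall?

+365 (one year) → Dec 12, 2341 (712 left).
+365 (one year) → Dec 12, 2342 (347 left).
Dec has 31 days: +20 → Jan 1, 2343 (327 left).
Jan has 31 days: +31 → Feb 1, 2343 (296 left).
Feb has 28 days: +28 → Mar 1, 2343 (268 left).
Mar has 31 days: +31 → Apr 1, 2343 (237 left).
Apr has 30 days: +30 → May 1, 2343 (207 left).
May has 31 days: +31 → Jun 1, 2343 (176 left).
Jun has 30 days: +30 → Jul 1, 2343 (146 left).
Jul has 31 days: +31 → Aug 1, 2343 (115 left).
Aug has 31 days: +31 → Sep 1, 2343 (84 left).
Sep has 30 days: +30 → Oct 1, 2343 (54 left).
Oct has 31 days: +31 → Nov 1, 2343 (23 left).
+23 → Nov 24, 2343.

November 24, 2343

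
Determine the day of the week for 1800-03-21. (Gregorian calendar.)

Doomsday rule: the anchor day for the 1800s is Friday. For year 00: 0÷12 = 0 r 0, and 0÷4 = 0, so 0+0+0 = 0.
Friday + 0 ≡ Friday — that's 1800's doomsday.
In March the doomsday date is Mar 14.
Mar 21 is 7 days after Mar 14; 7 mod 7 = 0, so Friday + 0 = Friday.

Friday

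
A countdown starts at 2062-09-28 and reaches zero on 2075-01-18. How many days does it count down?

4495

Sep 28, 2062 → Sep 28, 2063: 365 days.
Sep 28, 2063 → Sep 28, 2064: 366 days (Feb 29, 2064 is in that span).
Sep 28, 2064 → Sep 28, 2065: 365 days.
Sep 28, 2065 → Sep 28, 2066: 365 days.
Sep 28, 2066 → Sep 28, 2067: 365 days.
Sep 28, 2067 → Sep 28, 2068: 366 days (Feb 29, 2068 is in that span).
Sep 28, 2068 → Sep 28, 2069: 365 days.
Sep 28, 2069 → Sep 28, 2070: 365 days.
Sep 28, 2070 → Sep 28, 2071: 365 days.
Sep 28, 2071 → Sep 28, 2072: 366 days (Feb 29, 2072 is in that span).
Sep 28, 2072 → Sep 28, 2073: 365 days.
Sep 28, 2073 → Sep 28, 2074: 365 days.
Sep 28, 2074 → Oct 28, 2074: 30 days (September has 30).
Oct 28, 2074 → Nov 28, 2074: 31 days (October has 31).
Nov 28, 2074 → Dec 28, 2074: 30 days (November has 30).
Dec 28, 2074 → Jan 18, 2075: 21 days.
Total: 4495 days.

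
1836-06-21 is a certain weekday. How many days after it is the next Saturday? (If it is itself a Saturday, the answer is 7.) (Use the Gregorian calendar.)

Jun 21, 1836 is a Tuesday.
From Tuesday to the next Saturday is 4 days.

4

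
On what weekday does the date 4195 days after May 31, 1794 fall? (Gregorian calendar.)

Monday

First find the weekday of May 31, 1794. Doomsday rule: the anchor day for the 1700s is Sunday. For year 94: 94÷12 = 7 r 10, and 10÷4 = 2, so 7+10+2 = 19.
Sunday + 19 ≡ Friday — that's 1794's doomsday.
In May the doomsday date is May 9.
May 31 is 22 days after May 9; 22 mod 7 = 1, so Friday + 1 = Saturday.
4195 mod 7 = 2, so 4195 days after a Saturday is Saturday + 2 = Monday.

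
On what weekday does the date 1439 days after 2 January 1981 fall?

First find the weekday of Jan 2, 1981. Doomsday rule: the anchor day for the 1900s is Wednesday. For year 81: 81÷12 = 6 r 9, and 9÷4 = 2, so 6+9+2 = 17.
Wednesday + 17 ≡ Saturday — that's 1981's doomsday.
In January the doomsday date is Jan 3 (1981 is not a leap year).
Jan 2 is 1 day before Jan 3; 1 mod 7 = 1, so Saturday − 1 = Friday.
1439 mod 7 = 4, so 1439 days after a Friday is Friday + 4 = Tuesday.

Tuesday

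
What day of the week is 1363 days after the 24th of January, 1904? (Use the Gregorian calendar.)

Jan 24, 1904 is a Sunday.
1363 mod 7 = 5, so 1363 days after a Sunday is Sunday + 5 = Friday.

Friday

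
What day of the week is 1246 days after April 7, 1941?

Apr 7, 1941 is a Monday.
1246 mod 7 = 0, so 1246 days after a Monday is Monday + 0 = Monday.

Monday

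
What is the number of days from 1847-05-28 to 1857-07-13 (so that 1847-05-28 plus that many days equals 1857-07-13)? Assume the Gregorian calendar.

3699

May 28, 1847 → May 28, 1848: 366 days (Feb 29, 1848 is in that span).
May 28, 1848 → May 28, 1849: 365 days.
May 28, 1849 → May 28, 1850: 365 days.
May 28, 1850 → May 28, 1851: 365 days.
May 28, 1851 → May 28, 1852: 366 days (Feb 29, 1852 is in that span).
May 28, 1852 → May 28, 1853: 365 days.
May 28, 1853 → May 28, 1854: 365 days.
May 28, 1854 → May 28, 1855: 365 days.
May 28, 1855 → May 28, 1856: 366 days (Feb 29, 1856 is in that span).
May 28, 1856 → May 28, 1857: 365 days.
May 28, 1857 → Jun 28, 1857: 31 days (May has 31).
Jun 28, 1857 → Jul 13, 1857: 15 days.
Total: 3699 days.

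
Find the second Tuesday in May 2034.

May 9, 2034

May 1, 2034 is a Monday.
The first Tuesday is therefore May 2 (1 days later).
The second Tuesday is 2 + 1×7 = May 9.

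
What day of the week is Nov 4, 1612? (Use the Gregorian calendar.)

Sunday

Doomsday rule: the anchor day for the 1600s is Tuesday. For year 12: 12÷12 = 1 r 0, and 0÷4 = 0, so 1+0+0 = 1.
Tuesday + 1 ≡ Wednesday — that's 1612's doomsday.
In November the doomsday date is Nov 7.
Nov 4 is 3 days before Nov 7; 3 mod 7 = 3, so Wednesday − 3 = Sunday.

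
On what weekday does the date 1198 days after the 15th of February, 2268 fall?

First find the weekday of Feb 15, 2268. Doomsday rule: the anchor day for the 2200s is Friday. For year 68: 68÷12 = 5 r 8, and 8÷4 = 2, so 5+8+2 = 15.
Friday + 15 ≡ Saturday — that's 2268's doomsday.
In February the doomsday date is Feb 29 (2268 is a leap year (divisible by 4)).
Feb 15 is 14 days before Feb 29; 14 mod 7 = 0, so Saturday − 0 = Saturday.
1198 mod 7 = 1, so 1198 days after a Saturday is Saturday + 1 = Sunday.

Sunday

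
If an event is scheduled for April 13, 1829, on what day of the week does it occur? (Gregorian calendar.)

Monday

Doomsday rule: the anchor day for the 1800s is Friday. For year 29: 29÷12 = 2 r 5, and 5÷4 = 1, so 2+5+1 = 8.
Friday + 8 ≡ Saturday — that's 1829's doomsday.
In April the doomsday date is Apr 4.
Apr 13 is 9 days after Apr 4; 9 mod 7 = 2, so Saturday + 2 = Monday.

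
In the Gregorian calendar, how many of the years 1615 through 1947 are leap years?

Multiples of 4 in [1615,1947]: 83.
Of those, multiples of 100: 3 (not leap unless ÷400).
Multiples of 400: 0.
Leap years = 83 − 3 + 0 = 80.

80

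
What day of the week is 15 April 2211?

Monday

Doomsday rule: the anchor day for the 2200s is Friday. For year 11: 11÷12 = 0 r 11, and 11÷4 = 2, so 0+11+2 = 13.
Friday + 13 ≡ Thursday — that's 2211's doomsday.
In April the doomsday date is Apr 4.
Apr 15 is 11 days after Apr 4; 11 mod 7 = 4, so Thursday + 4 = Monday.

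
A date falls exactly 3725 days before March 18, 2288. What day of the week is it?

Saturday

Mar 18, 2288 is a Sunday.
3725 mod 7 = 1, so 3725 days before a Sunday is Sunday − 1 = Saturday.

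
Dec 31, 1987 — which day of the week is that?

Doomsday rule: the anchor day for the 1900s is Wednesday. For year 87: 87÷12 = 7 r 3, and 3÷4 = 0, so 7+3+0 = 10.
Wednesday + 10 ≡ Saturday — that's 1987's doomsday.
In December the doomsday date is Dec 12.
Dec 31 is 19 days after Dec 12; 19 mod 7 = 5, so Saturday + 5 = Thursday.

Thursday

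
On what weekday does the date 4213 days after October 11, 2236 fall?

Oct 11, 2236 is a Tuesday.
4213 mod 7 = 6, so 4213 days after a Tuesday is Tuesday + 6 = Monday.

Monday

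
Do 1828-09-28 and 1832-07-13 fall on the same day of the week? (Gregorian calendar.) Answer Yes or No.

No

From Sep 28, 1828 to Jul 13, 1832 is 1384 days.
1384 mod 7 = 5, so they are different weekdays.
(Sep 28, 1828 is a Sunday; Jul 13, 1832 is a Friday.)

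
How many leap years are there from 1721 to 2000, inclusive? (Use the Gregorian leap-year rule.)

Multiples of 4 in [1721,2000]: 70.
Of those, multiples of 100: 3 (not leap unless ÷400).
Multiples of 400: 1.
Leap years = 70 − 3 + 1 = 68.

68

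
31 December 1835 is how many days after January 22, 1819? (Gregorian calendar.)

Jan 22, 1819 → Jan 22, 1820: 365 days.
Jan 22, 1820 → Jan 22, 1821: 366 days (Feb 29, 1820 is in that span).
Jan 22, 1821 → Jan 22, 1822: 365 days.
Jan 22, 1822 → Jan 22, 1823: 365 days.
Jan 22, 1823 → Jan 22, 1824: 365 days.
Jan 22, 1824 → Jan 22, 1825: 366 days (Feb 29, 1824 is in that span).
Jan 22, 1825 → Jan 22, 1826: 365 days.
Jan 22, 1826 → Jan 22, 1827: 365 days.
Jan 22, 1827 → Jan 22, 1828: 365 days.
Jan 22, 1828 → Jan 22, 1829: 366 days (Feb 29, 1828 is in that span).
Jan 22, 1829 → Jan 22, 1830: 365 days.
Jan 22, 1830 → Jan 22, 1831: 365 days.
Jan 22, 1831 → Jan 22, 1832: 365 days.
Jan 22, 1832 → Jan 22, 1833: 366 days (Feb 29, 1832 is in that span).
Jan 22, 1833 → Jan 22, 1834: 365 days.
Jan 22, 1834 → Jan 22, 1835: 365 days.
Jan 22, 1835 → Feb 22, 1835: 31 days (January has 31).
Feb 22, 1835 → Mar 22, 1835: 28 days (February has 28).
Mar 22, 1835 → Apr 22, 1835: 31 days (March has 31).
Apr 22, 1835 → May 22, 1835: 30 days (April has 30).
May 22, 1835 → Jun 22, 1835: 31 days (May has 31).
Jun 22, 1835 → Jul 22, 1835: 30 days (June has 30).
Jul 22, 1835 → Aug 22, 1835: 31 days (July has 31).
Aug 22, 1835 → Sep 22, 1835: 31 days (August has 31).
Sep 22, 1835 → Oct 22, 1835: 30 days (September has 30).
Oct 22, 1835 → Nov 22, 1835: 31 days (October has 31).
Nov 22, 1835 → Dec 22, 1835: 30 days (November has 30).
Dec 22, 1835 → Dec 31, 1835: 9 days.
Total: 6187 days.

6187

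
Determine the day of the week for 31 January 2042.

Doomsday rule: the anchor day for the 2000s is Tuesday. For year 42: 42÷12 = 3 r 6, and 6÷4 = 1, so 3+6+1 = 10.
Tuesday + 10 ≡ Friday — that's 2042's doomsday.
In January the doomsday date is Jan 3 (2042 is not a leap year).
Jan 31 is 28 days after Jan 3; 28 mod 7 = 0, so Friday + 0 = Friday.

Friday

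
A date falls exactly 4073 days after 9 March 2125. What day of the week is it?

Thursday

Mar 9, 2125 is a Friday.
4073 mod 7 = 6, so 4073 days after a Friday is Friday + 6 = Thursday.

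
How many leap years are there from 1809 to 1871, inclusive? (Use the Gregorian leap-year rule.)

Multiples of 4 in [1809,1871]: 15.
Of those, multiples of 100: 0 (not leap unless ÷400).
Multiples of 400: 0.
Leap years = 15 − 0 + 0 = 15.

15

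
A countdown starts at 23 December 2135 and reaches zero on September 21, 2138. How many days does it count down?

1003

Dec 23, 2135 → Dec 23, 2136: 366 days (Feb 29, 2136 is in that span).
Dec 23, 2136 → Dec 23, 2137: 365 days.
Dec 23, 2137 → Jan 23, 2138: 31 days (December has 31).
Jan 23, 2138 → Feb 23, 2138: 31 days (January has 31).
Feb 23, 2138 → Mar 23, 2138: 28 days (February has 28).
Mar 23, 2138 → Apr 23, 2138: 31 days (March has 31).
Apr 23, 2138 → May 23, 2138: 30 days (April has 30).
May 23, 2138 → Jun 23, 2138: 31 days (May has 31).
Jun 23, 2138 → Jul 23, 2138: 30 days (June has 30).
Jul 23, 2138 → Aug 23, 2138: 31 days (July has 31).
Aug 23, 2138 → Sep 21, 2138: 29 days.
Total: 1003 days.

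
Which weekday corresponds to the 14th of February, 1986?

January 1, 1986 is a Wednesday.
Jan 1, 1986 → Feb 1, 1986: 31 days (January has 31).
Feb 1, 1986 → Feb 14, 1986: 13 days.
Total: 44 days.
44 mod 7 = 2, so Wednesday + 2 = Friday.

Friday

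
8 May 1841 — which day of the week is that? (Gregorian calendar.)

Saturday

Doomsday rule: the anchor day for the 1800s is Friday. For year 41: 41÷12 = 3 r 5, and 5÷4 = 1, so 3+5+1 = 9.
Friday + 9 ≡ Sunday — that's 1841's doomsday.
In May the doomsday date is May 9.
May 8 is 1 day before May 9; 1 mod 7 = 1, so Sunday − 1 = Saturday.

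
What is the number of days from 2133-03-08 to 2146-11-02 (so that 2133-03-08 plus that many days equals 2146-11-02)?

4987

Mar 8, 2133 → Mar 8, 2134: 365 days.
Mar 8, 2134 → Mar 8, 2135: 365 days.
Mar 8, 2135 → Mar 8, 2136: 366 days (Feb 29, 2136 is in that span).
Mar 8, 2136 → Mar 8, 2137: 365 days.
Mar 8, 2137 → Mar 8, 2138: 365 days.
Mar 8, 2138 → Mar 8, 2139: 365 days.
Mar 8, 2139 → Mar 8, 2140: 366 days (Feb 29, 2140 is in that span).
Mar 8, 2140 → Mar 8, 2141: 365 days.
Mar 8, 2141 → Mar 8, 2142: 365 days.
Mar 8, 2142 → Mar 8, 2143: 365 days.
Mar 8, 2143 → Mar 8, 2144: 366 days (Feb 29, 2144 is in that span).
Mar 8, 2144 → Mar 8, 2145: 365 days.
Mar 8, 2145 → Mar 8, 2146: 365 days.
Mar 8, 2146 → Apr 8, 2146: 31 days (March has 31).
Apr 8, 2146 → May 8, 2146: 30 days (April has 30).
May 8, 2146 → Jun 8, 2146: 31 days (May has 31).
Jun 8, 2146 → Jul 8, 2146: 30 days (June has 30).
Jul 8, 2146 → Aug 8, 2146: 31 days (July has 31).
Aug 8, 2146 → Sep 8, 2146: 31 days (August has 31).
Sep 8, 2146 → Oct 8, 2146: 30 days (September has 30).
Oct 8, 2146 → Nov 2, 2146: 25 days.
Total: 4987 days.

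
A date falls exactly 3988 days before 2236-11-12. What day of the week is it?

Monday

First find the weekday of Nov 12, 2236. Doomsday rule: the anchor day for the 2200s is Friday. For year 36: 36÷12 = 3 r 0, and 0÷4 = 0, so 3+0+0 = 3.
Friday + 3 ≡ Monday — that's 2236's doomsday.
In November the doomsday date is Nov 7.
Nov 12 is 5 days after Nov 7; 5 mod 7 = 5, so Monday + 5 = Saturday.
3988 mod 7 = 5, so 3988 days before a Saturday is Saturday − 5 = Monday.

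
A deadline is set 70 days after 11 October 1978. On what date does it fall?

December 20, 1978

Oct has 31 days: +21 → Nov 1, 1978 (49 left).
Nov has 30 days: +30 → Dec 1, 1978 (19 left).
+19 → Dec 20, 1978.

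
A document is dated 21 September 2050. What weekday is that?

Wednesday

Doomsday rule: the anchor day for the 2000s is Tuesday. For year 50: 50÷12 = 4 r 2, and 2÷4 = 0, so 4+2+0 = 6.
Tuesday + 6 ≡ Monday — that's 2050's doomsday.
In September the doomsday date is Sep 5.
Sep 21 is 16 days after Sep 5; 16 mod 7 = 2, so Monday + 2 = Wednesday.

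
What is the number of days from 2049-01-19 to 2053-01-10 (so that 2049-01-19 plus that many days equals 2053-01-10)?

Jan 19, 2049 → Jan 19, 2050: 365 days.
Jan 19, 2050 → Jan 19, 2051: 365 days.
Jan 19, 2051 → Jan 19, 2052: 365 days.
Jan 19, 2052 → Feb 19, 2052: 31 days (January has 31).
Feb 19, 2052 → Mar 19, 2052: 29 days (February has 29).
Mar 19, 2052 → Apr 19, 2052: 31 days (March has 31).
Apr 19, 2052 → May 19, 2052: 30 days (April has 30).
May 19, 2052 → Jun 19, 2052: 31 days (May has 31).
Jun 19, 2052 → Jul 19, 2052: 30 days (June has 30).
Jul 19, 2052 → Aug 19, 2052: 31 days (July has 31).
Aug 19, 2052 → Sep 19, 2052: 31 days (August has 31).
Sep 19, 2052 → Oct 19, 2052: 30 days (September has 30).
Oct 19, 2052 → Nov 19, 2052: 31 days (October has 31).
Nov 19, 2052 → Dec 19, 2052: 30 days (November has 30).
Dec 19, 2052 → Jan 10, 2053: 22 days.
Total: 1452 days.

1452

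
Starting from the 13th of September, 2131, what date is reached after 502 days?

January 27, 2133

+366 (one year; includes Feb 29, 2132) → Sep 13, 2132 (136 left).
Sep has 30 days: +18 → Oct 1, 2132 (118 left).
Oct has 31 days: +31 → Nov 1, 2132 (87 left).
Nov has 30 days: +30 → Dec 1, 2132 (57 left).
Dec has 31 days: +31 → Jan 1, 2133 (26 left).
+26 → Jan 27, 2133.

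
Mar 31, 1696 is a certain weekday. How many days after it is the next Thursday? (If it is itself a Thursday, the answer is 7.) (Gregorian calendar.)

Mar 31, 1696 is a Saturday.
From Saturday to the next Thursday is 5 days.

5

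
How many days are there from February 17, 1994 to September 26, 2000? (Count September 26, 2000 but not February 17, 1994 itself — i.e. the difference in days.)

2413

Feb 17, 1994 → Feb 17, 1995: 365 days.
Feb 17, 1995 → Feb 17, 1996: 365 days.
Feb 17, 1996 → Feb 17, 1997: 366 days (Feb 29, 1996 is in that span).
Feb 17, 1997 → Feb 17, 1998: 365 days.
Feb 17, 1998 → Feb 17, 1999: 365 days.
Feb 17, 1999 → Feb 17, 2000: 365 days.
Feb 17, 2000 → Mar 17, 2000: 29 days (February has 29).
Mar 17, 2000 → Apr 17, 2000: 31 days (March has 31).
Apr 17, 2000 → May 17, 2000: 30 days (April has 30).
May 17, 2000 → Jun 17, 2000: 31 days (May has 31).
Jun 17, 2000 → Jul 17, 2000: 30 days (June has 30).
Jul 17, 2000 → Aug 17, 2000: 31 days (July has 31).
Aug 17, 2000 → Sep 17, 2000: 31 days (August has 31).
Sep 17, 2000 → Sep 26, 2000: 9 days.
Total: 2413 days.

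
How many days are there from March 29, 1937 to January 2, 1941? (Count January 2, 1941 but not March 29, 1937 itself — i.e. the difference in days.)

Mar 29, 1937 → Mar 29, 1938: 365 days.
Mar 29, 1938 → Mar 29, 1939: 365 days.
Mar 29, 1939 → Mar 29, 1940: 366 days (Feb 29, 1940 is in that span).
Mar 29, 1940 → Apr 29, 1940: 31 days (March has 31).
Apr 29, 1940 → May 29, 1940: 30 days (April has 30).
May 29, 1940 → Jun 29, 1940: 31 days (May has 31).
Jun 29, 1940 → Jul 29, 1940: 30 days (June has 30).
Jul 29, 1940 → Aug 29, 1940: 31 days (July has 31).
Aug 29, 1940 → Sep 29, 1940: 31 days (August has 31).
Sep 29, 1940 → Oct 29, 1940: 30 days (September has 30).
Oct 29, 1940 → Nov 29, 1940: 31 days (October has 31).
Nov 29, 1940 → Dec 29, 1940: 30 days (November has 30).
Dec 29, 1940 → Jan 2, 1941: 4 days.
Total: 1375 days.

1375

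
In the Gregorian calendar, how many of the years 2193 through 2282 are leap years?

21

Multiples of 4 in [2193,2282]: 22.
Of those, multiples of 100: 1 (not leap unless ÷400).
Multiples of 400: 0.
Leap years = 22 − 1 + 0 = 21.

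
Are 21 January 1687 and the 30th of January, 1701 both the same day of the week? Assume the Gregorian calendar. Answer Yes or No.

From Jan 21, 1687 to Jan 30, 1701 is 5122 days.
5122 mod 7 = 5, so they are different weekdays.
(Jan 21, 1687 is a Tuesday; Jan 30, 1701 is a Sunday.)

No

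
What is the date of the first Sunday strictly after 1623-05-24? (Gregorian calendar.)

May 24, 1623 is a Wednesday.
From Wednesday to the next Sunday is 4 days.
May 24, 1623 + 4 = May 28, 1623.

May 28, 1623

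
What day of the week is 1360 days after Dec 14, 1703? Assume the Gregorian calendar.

First find the weekday of Dec 14, 1703. Doomsday rule: the anchor day for the 1700s is Sunday. For year 03: 3÷12 = 0 r 3, and 3÷4 = 0, so 0+3+0 = 3.
Sunday + 3 ≡ Wednesday — that's 1703's doomsday.
In December the doomsday date is Dec 12.
Dec 14 is 2 days after Dec 12; 2 mod 7 = 2, so Wednesday + 2 = Friday.
1360 mod 7 = 2, so 1360 days after a Friday is Friday + 2 = Sunday.

Sunday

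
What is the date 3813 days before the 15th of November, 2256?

June 8, 2246

−366 (one year; includes Feb 29, 2256) → Nov 15, 2255 (3447 left).
−365 (one year) → Nov 15, 2254 (3082 left).
−365 (one year) → Nov 15, 2253 (2717 left).
−365 (one year) → Nov 15, 2252 (2352 left).
−366 (one year; includes Feb 29, 2252) → Nov 15, 2251 (1986 left).
−365 (one year) → Nov 15, 2250 (1621 left).
−365 (one year) → Nov 15, 2249 (1256 left).
−365 (one year) → Nov 15, 2248 (891 left).
−366 (one year; includes Feb 29, 2248) → Nov 15, 2247 (525 left).
−365 (one year) → Nov 15, 2246 (160 left).
−15 → Oct 31, 2246 (end of Oct, 31 days; 145 left).
−31 → Sep 30, 2246 (end of Sep, 30 days; 114 left).
−30 → Aug 31, 2246 (end of Aug, 31 days; 84 left).
−31 → Jul 31, 2246 (end of Jul, 31 days; 53 left).
−31 → Jun 30, 2246 (end of Jun, 30 days; 22 left).
−22 → Jun 8, 2246.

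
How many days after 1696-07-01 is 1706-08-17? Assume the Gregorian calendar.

3698

Jul 1, 1696 → Jul 1, 1697: 365 days.
Jul 1, 1697 → Jul 1, 1698: 365 days.
Jul 1, 1698 → Jul 1, 1699: 365 days.
Jul 1, 1699 → Jul 1, 1700: 365 days.
Jul 1, 1700 → Jul 1, 1701: 365 days.
Jul 1, 1701 → Jul 1, 1702: 365 days.
Jul 1, 1702 → Jul 1, 1703: 365 days.
Jul 1, 1703 → Jul 1, 1704: 366 days (Feb 29, 1704 is in that span).
Jul 1, 1704 → Jul 1, 1705: 365 days.
Jul 1, 1705 → Jul 1, 1706: 365 days.
Jul 1, 1706 → Aug 1, 1706: 31 days (July has 31).
Aug 1, 1706 → Aug 17, 1706: 16 days.
Total: 3698 days.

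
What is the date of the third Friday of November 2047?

November 15, 2047

November 1, 2047 is a Friday.
The first Friday is therefore November 1 (same day).
The third Friday is 1 + 2×7 = November 15.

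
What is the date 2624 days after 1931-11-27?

+366 (one year; includes Feb 29, 1932) → Nov 27, 1932 (2258 left).
+365 (one year) → Nov 27, 1933 (1893 left).
+365 (one year) → Nov 27, 1934 (1528 left).
+365 (one year) → Nov 27, 1935 (1163 left).
+366 (one year; includes Feb 29, 1936) → Nov 27, 1936 (797 left).
+365 (one year) → Nov 27, 1937 (432 left).
+365 (one year) → Nov 27, 1938 (67 left).
Nov has 30 days: +4 → Dec 1, 1938 (63 left).
Dec has 31 days: +31 → Jan 1, 1939 (32 left).
Jan has 31 days: +31 → Feb 1, 1939 (1 left).
+1 → Feb 2, 1939.

February 2, 1939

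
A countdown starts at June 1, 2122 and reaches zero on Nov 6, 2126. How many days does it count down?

1619

Jun 1, 2122 → Jun 1, 2123: 365 days.
Jun 1, 2123 → Jun 1, 2124: 366 days (Feb 29, 2124 is in that span).
Jun 1, 2124 → Jun 1, 2125: 365 days.
Jun 1, 2125 → Jun 1, 2126: 365 days.
Jun 1, 2126 → Jul 1, 2126: 30 days (June has 30).
Jul 1, 2126 → Aug 1, 2126: 31 days (July has 31).
Aug 1, 2126 → Sep 1, 2126: 31 days (August has 31).
Sep 1, 2126 → Oct 1, 2126: 30 days (September has 30).
Oct 1, 2126 → Nov 1, 2126: 31 days (October has 31).
Nov 1, 2126 → Nov 6, 2126: 5 days.
Total: 1619 days.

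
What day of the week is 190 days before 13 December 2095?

Dec 13, 2095 is a Tuesday.
190 mod 7 = 1, so 190 days before a Tuesday is Tuesday − 1 = Monday.

Monday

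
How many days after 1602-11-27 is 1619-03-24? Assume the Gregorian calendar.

5961

Nov 27, 1602 → Nov 27, 1603: 365 days.
Nov 27, 1603 → Nov 27, 1604: 366 days (Feb 29, 1604 is in that span).
Nov 27, 1604 → Nov 27, 1605: 365 days.
Nov 27, 1605 → Nov 27, 1606: 365 days.
Nov 27, 1606 → Nov 27, 1607: 365 days.
Nov 27, 1607 → Nov 27, 1608: 366 days (Feb 29, 1608 is in that span).
Nov 27, 1608 → Nov 27, 1609: 365 days.
Nov 27, 1609 → Nov 27, 1610: 365 days.
Nov 27, 1610 → Nov 27, 1611: 365 days.
Nov 27, 1611 → Nov 27, 1612: 366 days (Feb 29, 1612 is in that span).
Nov 27, 1612 → Nov 27, 1613: 365 days.
Nov 27, 1613 → Nov 27, 1614: 365 days.
Nov 27, 1614 → Nov 27, 1615: 365 days.
Nov 27, 1615 → Nov 27, 1616: 366 days (Feb 29, 1616 is in that span).
Nov 27, 1616 → Nov 27, 1617: 365 days.
Nov 27, 1617 → Nov 27, 1618: 365 days.
Nov 27, 1618 → Dec 27, 1618: 30 days (November has 30).
Dec 27, 1618 → Jan 27, 1619: 31 days (December has 31).
Jan 27, 1619 → Feb 27, 1619: 31 days (January has 31).
Feb 27, 1619 → Mar 24, 1619: 25 days.
Total: 5961 days.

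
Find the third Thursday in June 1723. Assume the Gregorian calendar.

June 17, 1723

June 1, 1723 is a Tuesday.
The first Thursday is therefore June 3 (2 days later).
The third Thursday is 3 + 2×7 = June 17.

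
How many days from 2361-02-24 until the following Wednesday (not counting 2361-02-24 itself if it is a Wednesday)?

5

Feb 24, 2361 is a Friday.
From Friday to the next Wednesday is 5 days.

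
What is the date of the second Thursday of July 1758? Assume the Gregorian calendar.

July 1, 1758 is a Saturday.
The first Thursday is therefore July 6 (5 days later).
The second Thursday is 6 + 1×7 = July 13.

July 13, 1758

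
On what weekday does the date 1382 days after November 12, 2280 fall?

Nov 12, 2280 is a Friday.
1382 mod 7 = 3, so 1382 days after a Friday is Friday + 3 = Monday.

Monday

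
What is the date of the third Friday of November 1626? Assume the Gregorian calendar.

November 1, 1626 is a Sunday.
The first Friday is therefore November 6 (5 days later).
The third Friday is 6 + 2×7 = November 20.

November 20, 1626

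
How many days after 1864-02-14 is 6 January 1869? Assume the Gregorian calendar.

Feb 14, 1864 → Feb 14, 1865: 366 days (Feb 29, 1864 is in that span).
Feb 14, 1865 → Feb 14, 1866: 365 days.
Feb 14, 1866 → Feb 14, 1867: 365 days.
Feb 14, 1867 → Feb 14, 1868: 365 days.
Feb 14, 1868 → Mar 14, 1868: 29 days (February has 29).
Mar 14, 1868 → Apr 14, 1868: 31 days (March has 31).
Apr 14, 1868 → May 14, 1868: 30 days (April has 30).
May 14, 1868 → Jun 14, 1868: 31 days (May has 31).
Jun 14, 1868 → Jul 14, 1868: 30 days (June has 30).
Jul 14, 1868 → Aug 14, 1868: 31 days (July has 31).
Aug 14, 1868 → Sep 14, 1868: 31 days (August has 31).
Sep 14, 1868 → Oct 14, 1868: 30 days (September has 30).
Oct 14, 1868 → Nov 14, 1868: 31 days (October has 31).
Nov 14, 1868 → Dec 14, 1868: 30 days (November has 30).
Dec 14, 1868 → Jan 6, 1869: 23 days.
Total: 1788 days.

1788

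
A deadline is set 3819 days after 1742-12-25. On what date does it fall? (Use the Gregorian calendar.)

+365 (one year) → Dec 25, 1743 (3454 left).
+366 (one year; includes Feb 29, 1744) → Dec 25, 1744 (3088 left).
+365 (one year) → Dec 25, 1745 (2723 left).
+365 (one year) → Dec 25, 1746 (2358 left).
+365 (one year) → Dec 25, 1747 (1993 left).
+366 (one year; includes Feb 29, 1748) → Dec 25, 1748 (1627 left).
+365 (one year) → Dec 25, 1749 (1262 left).
+365 (one year) → Dec 25, 1750 (897 left).
+365 (one year) → Dec 25, 1751 (532 left).
+366 (one year; includes Feb 29, 1752) → Dec 25, 1752 (166 left).
Dec has 31 days: +7 → Jan 1, 1753 (159 left).
Jan has 31 days: +31 → Feb 1, 1753 (128 left).
Feb has 28 days: +28 → Mar 1, 1753 (100 left).
Mar has 31 days: +31 → Apr 1, 1753 (69 left).
Apr has 30 days: +30 → May 1, 1753 (39 left).
May has 31 days: +31 → Jun 1, 1753 (8 left).
+8 → Jun 9, 1753.

June 9, 1753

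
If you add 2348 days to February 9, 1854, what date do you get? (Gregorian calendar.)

July 15, 1860

+365 (one year) → Feb 9, 1855 (1983 left).
+365 (one year) → Feb 9, 1856 (1618 left).
+366 (one year; includes Feb 29, 1856) → Feb 9, 1857 (1252 left).
+365 (one year) → Feb 9, 1858 (887 left).
+365 (one year) → Feb 9, 1859 (522 left).
+365 (one year) → Feb 9, 1860 (157 left).
Feb has 29 days: +21 → Mar 1, 1860 (136 left).
Mar has 31 days: +31 → Apr 1, 1860 (105 left).
Apr has 30 days: +30 → May 1, 1860 (75 left).
May has 31 days: +31 → Jun 1, 1860 (44 left).
Jun has 30 days: +30 → Jul 1, 1860 (14 left).
+14 → Jul 15, 1860.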